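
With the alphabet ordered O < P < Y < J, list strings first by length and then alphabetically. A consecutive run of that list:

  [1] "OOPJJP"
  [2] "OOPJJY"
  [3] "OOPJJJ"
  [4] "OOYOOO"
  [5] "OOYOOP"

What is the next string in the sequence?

OOYOOY

The successor of OOYOOP increments the rightmost position that isn't already J and resets every position after it to O.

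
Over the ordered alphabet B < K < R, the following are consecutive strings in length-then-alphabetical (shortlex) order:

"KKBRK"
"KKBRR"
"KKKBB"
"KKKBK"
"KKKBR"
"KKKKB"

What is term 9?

KKKRB

Advancing 3 positions from KKKKB through KKKKB → KKKKK → KKKKR reaches term 9.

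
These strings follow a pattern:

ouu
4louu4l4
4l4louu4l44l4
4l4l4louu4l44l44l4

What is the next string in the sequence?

4l4l4l4louu4l44l44l44l4

Every step adds 4l to the front and 4l4 to the end of the previous string.
One more step from 4l4l4louu4l44l44l4 gives the answer.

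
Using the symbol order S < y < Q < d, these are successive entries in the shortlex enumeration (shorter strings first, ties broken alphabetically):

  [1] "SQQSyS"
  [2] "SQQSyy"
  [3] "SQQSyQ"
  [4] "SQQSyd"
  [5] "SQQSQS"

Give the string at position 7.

SQQSQQ

Continuing the enumeration 2 steps past SQQSQS: SQQSQS → SQQSQy → (answer).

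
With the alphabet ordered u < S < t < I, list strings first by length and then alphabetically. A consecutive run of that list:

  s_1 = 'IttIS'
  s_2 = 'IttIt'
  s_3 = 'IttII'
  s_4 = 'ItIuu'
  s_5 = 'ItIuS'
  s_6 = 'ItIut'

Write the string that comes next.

ItIuI

Treat ItIut as a base-4 numeral over the given alphabet and add one, carrying through any trailing I's.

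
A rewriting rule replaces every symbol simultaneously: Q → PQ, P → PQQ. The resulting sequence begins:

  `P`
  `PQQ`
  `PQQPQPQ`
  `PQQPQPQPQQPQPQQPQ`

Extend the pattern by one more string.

Replace each of the 17 characters of PQQPQPQPQQPQPQQPQ in place — PQQ PQ PQ PQQ PQ PQQ PQ PQQ PQ PQ PQQ PQ PQQ PQ PQ PQQ PQ — and concatenate.

PQQPQPQPQQPQPQQPQPQQPQPQPQQPQPQQPQPQPQQPQ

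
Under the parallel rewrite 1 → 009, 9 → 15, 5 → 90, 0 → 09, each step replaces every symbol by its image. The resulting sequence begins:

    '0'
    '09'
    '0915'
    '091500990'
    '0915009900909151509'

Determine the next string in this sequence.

09150099009091515090915091500990009900915

φ(0915009900909151509) expands symbol-by-symbol to 09 15 009 90 09 09 15 15 09 09 15 09 15 009 90 009 90 09 15; joining the 19 pieces gives the next term.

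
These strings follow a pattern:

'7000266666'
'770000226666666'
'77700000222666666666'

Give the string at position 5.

Reading off run lengths: 7 runs 1, 2, 3; 0 runs 3, 4, 5; 2 runs 1, 2, 3; 6 runs 5, 7, 9 — each is linear in n, where the shown terms are n = 2, 3, 4.
At n = 6 the blocks have lengths 5, 7, 5, 13.

777770000000222226666666666666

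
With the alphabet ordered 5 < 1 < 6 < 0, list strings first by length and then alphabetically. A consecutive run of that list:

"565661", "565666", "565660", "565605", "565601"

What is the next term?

565606

Find the rightmost character of 565601 below 0, bump it to the next letter, and reset everything to its right to 5.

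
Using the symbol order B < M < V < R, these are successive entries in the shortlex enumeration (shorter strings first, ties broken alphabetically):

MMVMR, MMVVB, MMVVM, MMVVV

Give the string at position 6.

Stepping forward 2 times from MMVVV: MMVVV → MMVVR, then the target.

MMVRB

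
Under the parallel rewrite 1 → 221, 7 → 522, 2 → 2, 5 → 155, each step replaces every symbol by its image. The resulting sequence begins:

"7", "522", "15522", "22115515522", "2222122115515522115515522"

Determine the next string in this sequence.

2222221222212211551552211551552222122115515522115515522

Applying the rule to each of the 25 symbols of 2222122115515522115515522 gives the pieces 2 2 2 2 221 2 2 221 221 155 155 221 155 155 2 2 221 221 155 155 221 155 155 2 2, which concatenate to the answer.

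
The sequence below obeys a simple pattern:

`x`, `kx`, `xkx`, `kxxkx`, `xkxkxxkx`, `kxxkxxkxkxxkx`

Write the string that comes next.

xkxkxxkxkxxkxxkxkxxkx

Each term (from the third on) is the two preceding terms concatenated in order: term 3 = x·kx = xkx.
Continuing: xkxkxxkx · kxxkxxkxkxxkx gives term 7.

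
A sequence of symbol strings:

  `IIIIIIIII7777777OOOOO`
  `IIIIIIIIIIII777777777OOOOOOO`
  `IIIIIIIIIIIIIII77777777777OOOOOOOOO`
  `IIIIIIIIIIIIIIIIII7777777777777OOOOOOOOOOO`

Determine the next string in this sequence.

IIIIIIIIIIIIIIIIIIIII777777777777777OOOOOOOOOOOOO

Each string has the form I^{3n} 7^{2n+1} O^{2n-1}, where the shown terms are n = 3, 4, 5, 6.
For the next term, n = 7, so the run lengths are 21, 15, 13.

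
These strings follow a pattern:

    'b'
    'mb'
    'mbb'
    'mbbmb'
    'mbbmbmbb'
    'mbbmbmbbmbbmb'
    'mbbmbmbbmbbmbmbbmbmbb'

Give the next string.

mbbmbmbbmbbmbmbbmbmbbmbbmbmbbmbbmb

Each term (from the third on) is the previous term followed by the one before it: term 3 = mb·b = mbb.
The next term joins mbbmbmbbmbbmbmbbmbmbb and mbbmbmbbmbbmb.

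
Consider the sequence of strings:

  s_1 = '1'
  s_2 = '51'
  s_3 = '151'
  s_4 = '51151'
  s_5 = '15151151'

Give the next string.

5115115151151

From term 3 onward, concatenate the second-to-last term with the last: 1·51 = 151, 51·151 = 51151, …
Continuing: 51151 · 15151151 gives term 6.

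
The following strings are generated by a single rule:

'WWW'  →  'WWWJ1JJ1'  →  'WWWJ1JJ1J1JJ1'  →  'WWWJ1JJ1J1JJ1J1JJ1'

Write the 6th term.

WWWJ1JJ1J1JJ1J1JJ1J1JJ1J1JJ1

Each term is the previous one with J1JJ1 appended.
From WWWJ1JJ1J1JJ1J1JJ1, 2 further steps: WWWJ1JJ1J1JJ1J1JJ1 → WWWJ1JJ1J1JJ1J1JJ1J1JJ1 → (answer).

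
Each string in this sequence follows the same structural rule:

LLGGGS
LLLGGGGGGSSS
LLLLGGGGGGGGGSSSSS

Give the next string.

LLLLLGGGGGGGGGGGGSSSSSSS

Reading off run lengths: L runs 2, 3, 4; G runs 3, 6, 9; S runs 1, 3, 5 — each is linear in n (n = 1, 2, …).
Setting n = 4 gives 5, 12, 7 characters in each block.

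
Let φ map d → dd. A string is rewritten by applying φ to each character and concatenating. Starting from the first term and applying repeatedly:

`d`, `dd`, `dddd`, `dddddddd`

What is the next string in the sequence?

Rewriting each symbol of dddddddd: d→dd, d→dd, d→dd, d→dd, d→dd, d→dd, d→dd, d→dd, which concatenates to dd dd dd dd dd dd dd dd.

dddddddddddddddd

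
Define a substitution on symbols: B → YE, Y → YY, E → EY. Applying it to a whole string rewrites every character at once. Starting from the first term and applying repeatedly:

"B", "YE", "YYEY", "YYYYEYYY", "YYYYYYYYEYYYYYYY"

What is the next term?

Applying the rule to each of the 16 symbols of YYYYYYYYEYYYYYYY gives the pieces YY YY YY YY YY YY YY YY EY YY YY YY YY YY YY YY, which concatenate to the answer.

YYYYYYYYYYYYYYYYEYYYYYYYYYYYYYYY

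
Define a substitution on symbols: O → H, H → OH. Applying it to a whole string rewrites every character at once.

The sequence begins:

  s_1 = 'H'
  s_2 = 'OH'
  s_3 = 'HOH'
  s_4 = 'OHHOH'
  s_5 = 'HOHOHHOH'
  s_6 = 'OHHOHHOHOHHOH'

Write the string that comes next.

Applying the rule to each of the 13 symbols of OHHOHHOHOHHOH gives the pieces H OH OH H OH OH H OH H OH OH H OH, which concatenate to the answer.

HOHOHHOHOHHOHHOHOHHOH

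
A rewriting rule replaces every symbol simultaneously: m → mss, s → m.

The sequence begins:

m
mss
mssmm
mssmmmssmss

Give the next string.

Apply φ to mssmmmssmss symbol by symbol: m→mss, s→m, s→m, m→mss, m→mss, m→mss, s→m, s→m, m→mss, s→m, s→m; joined: mss m m mss mss mss m m mss m m.

mssmmmssmssmssmmmssmm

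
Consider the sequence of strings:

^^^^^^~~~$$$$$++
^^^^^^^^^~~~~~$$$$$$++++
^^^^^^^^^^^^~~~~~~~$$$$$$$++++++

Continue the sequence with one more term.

The n-th term is 3n ^'s then 2n-1 ~'s then n+3 $'s then 2n-2 +'s, where the shown terms are n = 2, 3, 4.
For the next term, n = 5, so the run lengths are 15, 9, 8, 8.

^^^^^^^^^^^^^^^~~~~~~~~~$$$$$$$$++++++++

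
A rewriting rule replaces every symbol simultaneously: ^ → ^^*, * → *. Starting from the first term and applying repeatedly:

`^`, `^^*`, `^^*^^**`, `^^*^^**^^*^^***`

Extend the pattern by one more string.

^^*^^**^^*^^***^^*^^**^^*^^****

φ(^^*^^**^^*^^***) expands symbol-by-symbol to ^^* ^^* * ^^* ^^* * * ^^* ^^* * ^^* ^^* * * *; joining the 15 pieces gives the next term.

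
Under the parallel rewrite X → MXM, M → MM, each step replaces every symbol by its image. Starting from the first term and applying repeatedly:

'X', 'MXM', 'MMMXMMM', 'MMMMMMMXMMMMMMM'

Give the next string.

Rewriting the 15 symbols of MMMMMMMXMMMMMMM one by one yields MM MM MM MM MM MM MM MXM MM MM MM MM MM MM MM; concatenated:

MMMMMMMMMMMMMMMXMMMMMMMMMMMMMMM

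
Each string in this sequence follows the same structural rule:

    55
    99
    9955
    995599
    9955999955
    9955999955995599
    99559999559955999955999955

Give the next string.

From term 3 onward, concatenate the last term with the second-to-last: 99·55 = 9955, 9955·99 = 995599, …
The next term joins 99559999559955999955999955 and 9955999955995599.

995599995599559999559999559955999955995599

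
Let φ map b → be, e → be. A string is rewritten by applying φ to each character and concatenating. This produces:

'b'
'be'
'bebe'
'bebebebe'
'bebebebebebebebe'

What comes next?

φ(bebebebebebebebe) expands symbol-by-symbol to be be be be be be be be be be be be be be be be; joining the 16 pieces gives the next term.

bebebebebebebebebebebebebebebebe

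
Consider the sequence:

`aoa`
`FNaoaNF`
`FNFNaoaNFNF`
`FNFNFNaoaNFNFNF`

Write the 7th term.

s(k+1) = FN·s(k)·NF, so each term gains FN as a prefix and NF as a suffix.
From FNFNFNaoaNFNFNF, 3 further steps: FNFNFNaoaNFNFNF → FNFNFNFNaoaNFNFNFNF → FNFNFNFNFNaoaNFNFNFNFNF → (answer).

FNFNFNFNFNFNaoaNFNFNFNFNFNF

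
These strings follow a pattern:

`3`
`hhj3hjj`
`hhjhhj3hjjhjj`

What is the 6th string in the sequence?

Each term wraps the previous one in hhj on the left and hjj on the right.
From hhjhhj3hjjhjj, 3 further steps: hhjhhj3hjjhjj → hhjhhjhhj3hjjhjjhjj → hhjhhjhhjhhj3hjjhjjhjjhjj → (answer).

hhjhhjhhjhhjhhj3hjjhjjhjjhjjhjj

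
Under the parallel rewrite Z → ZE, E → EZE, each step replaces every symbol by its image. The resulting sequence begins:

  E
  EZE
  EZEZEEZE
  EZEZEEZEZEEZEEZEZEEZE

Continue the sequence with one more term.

EZEZEEZEZEEZEEZEZEEZEZEEZEEZEZEEZEEZEZEEZEZEEZEEZEZEEZE

Applying the rule to each of the 21 symbols of EZEZEEZEZEEZEEZEZEEZE gives the pieces EZE ZE EZE ZE EZE EZE ZE EZE ZE EZE EZE ZE EZE EZE ZE EZE ZE EZE EZE ZE EZE, which concatenate to the answer.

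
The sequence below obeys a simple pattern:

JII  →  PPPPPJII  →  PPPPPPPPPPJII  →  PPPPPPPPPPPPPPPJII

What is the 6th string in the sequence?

The strings grow by a fixed prefix PPPPP each time.
From PPPPPPPPPPPPPPPJII, 2 further steps: PPPPPPPPPPPPPPPJII → PPPPPPPPPPPPPPPPPPPPJII → (answer).

PPPPPPPPPPPPPPPPPPPPPPPPPJII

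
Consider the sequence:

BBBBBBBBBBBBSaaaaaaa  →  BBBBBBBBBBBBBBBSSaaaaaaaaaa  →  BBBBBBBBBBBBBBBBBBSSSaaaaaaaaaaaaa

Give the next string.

The n-th term is 3n+3 B's then n-2 S's then 3n-2 a's, where the shown terms are n = 3, 4, 5.
At n = 6 the blocks have lengths 21, 4, 16.

BBBBBBBBBBBBBBBBBBBBBSSSSaaaaaaaaaaaaaaaa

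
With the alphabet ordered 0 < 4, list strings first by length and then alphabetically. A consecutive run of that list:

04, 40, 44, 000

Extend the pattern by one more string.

004

Find the rightmost character of 000 below 4, bump it to the next letter, and reset everything to its right to 0.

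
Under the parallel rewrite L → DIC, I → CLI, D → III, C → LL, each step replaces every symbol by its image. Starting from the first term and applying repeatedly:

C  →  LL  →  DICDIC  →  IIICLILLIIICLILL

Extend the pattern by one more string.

φ(IIICLILLIIICLILL) expands symbol-by-symbol to CLI CLI CLI LL DIC CLI DIC DIC CLI CLI CLI LL DIC CLI DIC DIC; joining the 16 pieces gives the next term.

CLICLICLILLDICCLIDICDICCLICLICLILLDICCLIDICDIC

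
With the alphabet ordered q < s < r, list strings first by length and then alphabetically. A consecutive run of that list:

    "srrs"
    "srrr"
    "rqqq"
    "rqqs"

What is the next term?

rqqr

Find the rightmost character of rqqs below r, bump it to the next letter, and reset everything to its right to q.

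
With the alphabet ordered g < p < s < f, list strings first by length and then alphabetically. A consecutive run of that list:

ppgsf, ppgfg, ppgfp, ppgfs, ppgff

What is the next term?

Find the rightmost character of ppgff below f, bump it to the next letter, and reset everything to its right to g.

pppgg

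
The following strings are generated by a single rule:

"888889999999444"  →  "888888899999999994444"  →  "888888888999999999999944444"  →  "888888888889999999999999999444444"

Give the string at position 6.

Reading off run lengths: 8 runs 5, 7, 9, 11; 9 runs 7, 10, 13, 16; 4 runs 3, 4, 5, 6 — each is linear in n, where the shown terms are n = 2, 3, 4, 5.
At n = 7 the blocks have lengths 15, 22, 8.

888888888888888999999999999999999999944444444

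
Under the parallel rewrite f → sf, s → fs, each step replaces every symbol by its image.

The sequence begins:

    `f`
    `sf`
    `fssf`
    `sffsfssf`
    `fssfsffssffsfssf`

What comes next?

sffsfssffssfsffsfssfsffssffsfssf

φ(fssfsffssffsfssf) expands symbol-by-symbol to sf fs fs sf fs sf sf fs fs sf sf fs sf fs fs sf; joining the 16 pieces gives the next term.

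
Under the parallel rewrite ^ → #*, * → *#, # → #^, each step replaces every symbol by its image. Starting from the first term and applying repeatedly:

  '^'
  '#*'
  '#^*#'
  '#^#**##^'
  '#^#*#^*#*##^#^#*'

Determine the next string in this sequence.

#^#*#^*##^#**##^*##^#^#*#^#*#^*#

φ(#^#*#^*#*##^#^#*) expands symbol-by-symbol to #^ #* #^ *# #^ #* *# #^ *# #^ #^ #* #^ #* #^ *#; joining the 16 pieces gives the next term.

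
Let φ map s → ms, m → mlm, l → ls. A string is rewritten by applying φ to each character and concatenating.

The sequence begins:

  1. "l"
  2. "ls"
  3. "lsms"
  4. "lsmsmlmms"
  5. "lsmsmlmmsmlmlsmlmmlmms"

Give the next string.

lsmsmlmmsmlmlsmlmmlmmsmlmlsmlmlsmsmlmlsmlmmlmlsmlmmlmms

φ(lsmsmlmmsmlmlsmlmmlmms) expands symbol-by-symbol to ls ms mlm ms mlm ls mlm mlm ms mlm ls mlm ls ms mlm ls mlm mlm ls mlm mlm ms; joining the 22 pieces gives the next term.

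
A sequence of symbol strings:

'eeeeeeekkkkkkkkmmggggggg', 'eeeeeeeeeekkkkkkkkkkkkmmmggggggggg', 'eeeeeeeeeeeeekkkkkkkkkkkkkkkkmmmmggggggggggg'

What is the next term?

eeeeeeeeeeeeeeeekkkkkkkkkkkkkkkkkkkkmmmmmggggggggggggg

Each string has the form e^{3n+1} k^{4n} m^{n} g^{2n+3}, where the shown terms are n = 2, 3, 4.
For the next term, n = 5, so the run lengths are 16, 20, 5, 13.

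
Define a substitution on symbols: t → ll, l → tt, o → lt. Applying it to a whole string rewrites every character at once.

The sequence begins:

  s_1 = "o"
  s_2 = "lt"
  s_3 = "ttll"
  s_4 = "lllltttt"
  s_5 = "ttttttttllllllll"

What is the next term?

Replace each of the 16 characters of ttttttttllllllll in place — ll ll ll ll ll ll ll ll tt tt tt tt tt tt tt tt — and concatenate.

lllllllllllllllltttttttttttttttt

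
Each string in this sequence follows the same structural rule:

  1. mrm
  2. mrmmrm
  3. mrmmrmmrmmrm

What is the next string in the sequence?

s(k+1) = s(k)·s(k) — each term doubles the last.
Doubling mrmmrmmrmmrm:

mrmmrmmrmmrmmrmmrmmrmmrm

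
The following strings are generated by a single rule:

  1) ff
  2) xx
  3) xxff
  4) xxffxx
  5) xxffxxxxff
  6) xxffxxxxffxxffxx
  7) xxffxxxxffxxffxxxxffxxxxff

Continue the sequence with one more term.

xxffxxxxffxxffxxxxffxxxxffxxffxxxxffxxffxx

From term 3 onward, concatenate the last term with the second-to-last: xx·ff = xxff, xxff·xx = xxffxx, …
So term 8 is xxffxxxxffxxffxxxxffxxxxff·xxffxxxxffxxffxx.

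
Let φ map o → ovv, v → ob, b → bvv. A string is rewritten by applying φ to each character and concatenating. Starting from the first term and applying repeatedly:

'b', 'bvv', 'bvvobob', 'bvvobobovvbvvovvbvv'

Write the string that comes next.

bvvobobovvbvvovvbvvovvobobbvvobobovvobobbvvobob

Replace each of the 19 characters of bvvobobovvbvvovvbvv in place — bvv ob ob ovv bvv ovv bvv ovv ob ob bvv ob ob ovv ob ob bvv ob ob — and concatenate.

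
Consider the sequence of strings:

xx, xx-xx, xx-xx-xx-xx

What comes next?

xx-xx-xx-xx-xx-xx-xx-xx

Every step duplicates the string with '-' between the halves.
One more doubling of xx-xx-xx-xx gives the answer.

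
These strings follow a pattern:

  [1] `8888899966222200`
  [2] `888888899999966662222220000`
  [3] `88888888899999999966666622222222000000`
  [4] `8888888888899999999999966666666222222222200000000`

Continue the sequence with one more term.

888888888888899999999999999966666666662222222222220000000000

The n-th term is 2n+3 8's then 3n 9's then 2n 6's then 2n+2 2's then 2n 0's (n = 1, 2, …).
For the next term, n = 5, so the run lengths are 13, 15, 10, 12, 10.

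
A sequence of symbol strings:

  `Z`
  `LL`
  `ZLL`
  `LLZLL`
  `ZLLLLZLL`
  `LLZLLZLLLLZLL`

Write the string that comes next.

Each term (from the third on) is the two preceding terms concatenated in order: term 3 = Z·LL = ZLL.
The next term joins ZLLLLZLL and LLZLLZLLLLZLL.

ZLLLLZLLLLZLLZLLLLZLL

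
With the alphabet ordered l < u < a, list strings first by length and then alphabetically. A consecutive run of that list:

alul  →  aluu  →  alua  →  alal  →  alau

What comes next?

Treat alau as a base-3 numeral over the given alphabet and add one, carrying through any trailing a's.

alaa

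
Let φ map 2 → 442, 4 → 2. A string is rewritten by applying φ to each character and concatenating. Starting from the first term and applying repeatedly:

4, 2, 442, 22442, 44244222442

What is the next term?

224422244244244222442

Expanding 44244222442: 4→2, 4→2, 2→442, 4→2, 4→2, 2→442, 2→442, 2→442, 4→2, 4→2, 2→442. Concatenated: 2 2 442 2 2 442 442 442 2 2 442.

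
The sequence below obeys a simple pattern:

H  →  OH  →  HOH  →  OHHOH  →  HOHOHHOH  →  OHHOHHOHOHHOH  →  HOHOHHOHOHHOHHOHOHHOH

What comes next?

OHHOHHOHOHHOHHOHOHHOHOHHOHHOHOHHOH

From term 3 onward, concatenate the second-to-last term with the last: H·OH = HOH, OH·HOH = OHHOH, …
So term 8 is OHHOHHOHOHHOH·HOHOHHOHOHHOHHOHOHHOH.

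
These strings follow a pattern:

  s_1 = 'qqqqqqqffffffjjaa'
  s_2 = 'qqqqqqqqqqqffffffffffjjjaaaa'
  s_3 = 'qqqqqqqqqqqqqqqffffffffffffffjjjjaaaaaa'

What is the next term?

Reading off run lengths: q runs 7, 11, 15; f runs 6, 10, 14; j runs 2, 3, 4; a runs 2, 4, 6 — each is linear in n, where the shown terms are n = 2, 3, 4.
Setting n = 5 gives 19, 18, 5, 8 characters in each block.

qqqqqqqqqqqqqqqqqqqffffffffffffffffffjjjjjaaaaaaaa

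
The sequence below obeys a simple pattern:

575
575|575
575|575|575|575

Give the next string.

575|575|575|575|575|575|575|575

Every step duplicates the string with '|' between the halves.
So the next term is two copies of 575|575|575|575 with '|' between the halves.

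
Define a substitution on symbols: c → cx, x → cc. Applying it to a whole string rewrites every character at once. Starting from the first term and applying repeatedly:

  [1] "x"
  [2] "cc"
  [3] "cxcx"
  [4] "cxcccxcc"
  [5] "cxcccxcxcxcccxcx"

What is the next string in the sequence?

Rewriting the 16 symbols of cxcccxcxcxcccxcx one by one yields cx cc cx cx cx cc cx cc cx cc cx cx cx cc cx cc; concatenated:

cxcccxcxcxcccxcccxcccxcxcxcccxcc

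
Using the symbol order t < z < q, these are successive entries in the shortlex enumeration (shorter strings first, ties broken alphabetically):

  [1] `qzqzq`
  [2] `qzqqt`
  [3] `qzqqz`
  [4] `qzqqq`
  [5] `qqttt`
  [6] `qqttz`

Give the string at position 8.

qqtzt

Stepping forward 2 times from qqttz: qqttz → qqttq, then the target.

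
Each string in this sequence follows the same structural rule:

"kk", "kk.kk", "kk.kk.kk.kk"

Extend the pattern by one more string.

kk.kk.kk.kk.kk.kk.kk.kk

s(k+1) = s(k)·.·s(k) — each term doubles the last with '.' between the halves.
So the next term is two copies of kk.kk.kk.kk with '.' between the halves.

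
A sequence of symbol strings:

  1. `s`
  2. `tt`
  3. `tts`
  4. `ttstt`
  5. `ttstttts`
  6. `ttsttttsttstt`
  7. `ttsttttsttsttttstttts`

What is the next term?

Each term (from the third on) is the previous term followed by the one before it: term 3 = tt·s = tts.
The next term joins ttsttttsttsttttstttts and ttsttttsttstt.

ttsttttsttsttttsttttsttsttttsttstt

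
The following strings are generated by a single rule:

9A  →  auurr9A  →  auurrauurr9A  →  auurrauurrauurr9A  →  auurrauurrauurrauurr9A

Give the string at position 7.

auurrauurrauurrauurrauurrauurr9A

The strings grow by a fixed prefix auurr each time.
From auurrauurrauurrauurr9A, 2 further steps: auurrauurrauurrauurr9A → auurrauurrauurrauurrauurr9A → (answer).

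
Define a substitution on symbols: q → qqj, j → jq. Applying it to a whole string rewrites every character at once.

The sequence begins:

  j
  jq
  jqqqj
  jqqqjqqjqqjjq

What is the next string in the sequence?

jqqqjqqjqqjjqqqjqqjjqqqjqqjjqjqqqj

Applying the rule to each of the 13 symbols of jqqqjqqjqqjjq gives the pieces jq qqj qqj qqj jq qqj qqj jq qqj qqj jq jq qqj, which concatenate to the answer.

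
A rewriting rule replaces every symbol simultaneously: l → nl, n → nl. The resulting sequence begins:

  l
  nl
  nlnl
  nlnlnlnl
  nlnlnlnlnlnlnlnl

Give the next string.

Applying the rule to each of the 16 symbols of nlnlnlnlnlnlnlnl gives the pieces nl nl nl nl nl nl nl nl nl nl nl nl nl nl nl nl, which concatenate to the answer.

nlnlnlnlnlnlnlnlnlnlnlnlnlnlnlnl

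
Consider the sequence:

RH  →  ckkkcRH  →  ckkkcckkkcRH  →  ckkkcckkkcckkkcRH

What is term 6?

ckkkcckkkcckkkcckkkcckkkcRH

Every step adds ckkkc at the front: s(k+1) = ckkkc·s(k).
From ckkkcckkkcckkkcRH, 2 further steps: ckkkcckkkcckkkcRH → ckkkcckkkcckkkcckkkcRH → (answer).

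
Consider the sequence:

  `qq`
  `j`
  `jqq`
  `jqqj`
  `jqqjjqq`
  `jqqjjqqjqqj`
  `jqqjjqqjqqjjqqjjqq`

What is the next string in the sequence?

Each term (from the third on) is the previous term followed by the one before it: term 3 = j·qq = jqq.
So term 8 is jqqjjqqjqqjjqqjjqq·jqqjjqqjqqj.

jqqjjqqjqqjjqqjjqqjqqjjqqjqqj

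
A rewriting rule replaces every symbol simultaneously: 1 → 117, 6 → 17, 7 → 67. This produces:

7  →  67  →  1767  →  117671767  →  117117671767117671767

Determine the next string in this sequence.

11711767117117671767117671767117117671767117671767

Replace each of the 21 characters of 117117671767117671767 in place — 117 117 67 117 117 67 17 67 117 67 17 67 117 117 67 17 67 117 67 17 67 — and concatenate.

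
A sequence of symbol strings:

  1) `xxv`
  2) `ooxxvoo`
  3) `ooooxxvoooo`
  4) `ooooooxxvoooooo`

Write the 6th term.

Every step adds oo to the front and oo to the end of the previous string.
From ooooooxxvoooooo, 2 further steps: ooooooxxvoooooo → ooooooooxxvoooooooo → (answer).

ooooooooooxxvoooooooooo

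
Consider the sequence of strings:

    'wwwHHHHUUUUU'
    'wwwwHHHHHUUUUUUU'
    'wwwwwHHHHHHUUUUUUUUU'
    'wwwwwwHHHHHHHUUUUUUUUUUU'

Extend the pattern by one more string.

wwwwwwwHHHHHHHHUUUUUUUUUUUUU

The n-th term is n w's then n+1 H's then 2n-1 U's, where the shown terms are n = 3, 4, 5, 6.
Setting n = 7 gives 7, 8, 13 characters in each block.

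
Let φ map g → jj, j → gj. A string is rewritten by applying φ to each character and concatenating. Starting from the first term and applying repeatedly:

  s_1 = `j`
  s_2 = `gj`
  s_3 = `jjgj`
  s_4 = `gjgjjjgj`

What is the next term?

Rewriting each symbol of gjgjjjgj: g→jj, j→gj, g→jj, j→gj, j→gj, j→gj, g→jj, j→gj, which concatenates to jj gj jj gj gj gj jj gj.

jjgjjjgjgjgjjjgj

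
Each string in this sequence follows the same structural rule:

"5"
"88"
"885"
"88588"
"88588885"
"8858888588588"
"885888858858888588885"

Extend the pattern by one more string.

This is a Fibonacci-style word recurrence s(k) = s(k−1)·s(k−2): e.g. 88·5 = 885.
So term 8 is 885888858858888588885·8858888588588.

8858888588588885888858858888588588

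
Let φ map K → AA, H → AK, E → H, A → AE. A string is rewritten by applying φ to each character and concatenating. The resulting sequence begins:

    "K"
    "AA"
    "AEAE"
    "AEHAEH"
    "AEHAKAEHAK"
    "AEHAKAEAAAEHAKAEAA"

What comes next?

φ(AEHAKAEAAAEHAKAEAA) expands symbol-by-symbol to AE H AK AE AA AE H AE AE AE H AK AE AA AE H AE AE; joining the 18 pieces gives the next term.

AEHAKAEAAAEHAEAEAEHAKAEAAAEHAEAE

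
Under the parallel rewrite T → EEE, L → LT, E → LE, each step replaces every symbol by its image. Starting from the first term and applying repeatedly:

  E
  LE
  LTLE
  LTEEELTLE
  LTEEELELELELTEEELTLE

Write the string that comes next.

Rewriting the 20 symbols of LTEEELELELELTEEELTLE one by one yields LT EEE LE LE LE LT LE LT LE LT LE LT EEE LE LE LE LT EEE LT LE; concatenated:

LTEEELELELELTLELTLELTLELTEEELELELELTEEELTLE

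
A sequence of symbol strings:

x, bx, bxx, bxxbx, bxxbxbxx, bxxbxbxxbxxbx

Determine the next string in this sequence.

This is a Fibonacci-style word recurrence s(k) = s(k−1)·s(k−2): e.g. bx·x = bxx.
So term 7 is bxxbxbxxbxxbx·bxxbxbxx.

bxxbxbxxbxxbxbxxbxbxx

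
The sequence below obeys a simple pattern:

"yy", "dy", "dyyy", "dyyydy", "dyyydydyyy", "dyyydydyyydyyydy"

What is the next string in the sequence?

dyyydydyyydyyydydyyydydyyy

Each term (from the third on) is the previous term followed by the one before it: term 3 = dy·yy = dyyy.
The next term joins dyyydydyyydyyydy and dyyydydyyy.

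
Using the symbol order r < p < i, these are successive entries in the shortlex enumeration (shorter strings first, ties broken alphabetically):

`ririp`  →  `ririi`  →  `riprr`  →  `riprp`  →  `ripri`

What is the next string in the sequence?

rippr

The successor of ripri increments the rightmost position that isn't already i and resets every position after it to r.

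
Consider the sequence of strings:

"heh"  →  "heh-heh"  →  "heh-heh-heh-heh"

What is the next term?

heh-heh-heh-heh-heh-heh-heh-heh

Every step duplicates the string with '-' between the halves.
So the next term is two copies of heh-heh-heh-heh with '-' between the halves.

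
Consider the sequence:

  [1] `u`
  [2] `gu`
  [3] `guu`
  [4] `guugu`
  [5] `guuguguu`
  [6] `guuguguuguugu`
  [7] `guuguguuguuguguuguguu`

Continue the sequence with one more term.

guuguguuguuguguuguguuguuguguuguugu

From term 3 onward, concatenate the last term with the second-to-last: gu·u = guu, guu·gu = guugu, …
The next term joins guuguguuguuguguuguguu and guuguguuguugu.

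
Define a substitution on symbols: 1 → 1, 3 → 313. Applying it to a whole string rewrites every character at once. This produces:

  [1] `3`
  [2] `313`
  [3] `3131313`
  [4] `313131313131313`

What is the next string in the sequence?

Applying the rule to each of the 15 symbols of 313131313131313 gives the pieces 313 1 313 1 313 1 313 1 313 1 313 1 313 1 313, which concatenate to the answer.

3131313131313131313131313131313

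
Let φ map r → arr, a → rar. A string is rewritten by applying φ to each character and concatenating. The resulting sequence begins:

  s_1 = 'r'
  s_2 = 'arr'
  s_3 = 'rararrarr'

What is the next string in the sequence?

Rewriting each symbol of rararrarr: r→arr, a→rar, r→arr, a→rar, r→arr, r→arr, a→rar, r→arr, r→arr, which concatenates to arr rar arr rar arr arr rar arr arr.

arrrararrrararrarrrararrarr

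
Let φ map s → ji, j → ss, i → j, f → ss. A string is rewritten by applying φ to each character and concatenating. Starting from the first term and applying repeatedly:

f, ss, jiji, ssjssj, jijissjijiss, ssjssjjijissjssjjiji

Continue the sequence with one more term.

Rewriting the 20 symbols of ssjssjjijissjssjjiji one by one yields ji ji ss ji ji ss ss j ss j ji ji ss ji ji ss ss j ss j; concatenated:

jijissjijissssjssjjijissjijissssjssj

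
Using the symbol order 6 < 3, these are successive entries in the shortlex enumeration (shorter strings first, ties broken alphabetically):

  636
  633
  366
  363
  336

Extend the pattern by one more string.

The successor of 336 increments the rightmost position that isn't already 3 and resets every position after it to 6.

333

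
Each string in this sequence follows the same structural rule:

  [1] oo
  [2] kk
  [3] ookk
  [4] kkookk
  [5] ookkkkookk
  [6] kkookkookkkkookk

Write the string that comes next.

From term 3 onward, concatenate the second-to-last term with the last: oo·kk = ookk, kk·ookk = kkookk, …
Continuing: ookkkkookk · kkookkookkkkookk gives term 7.

ookkkkookkkkookkookkkkookk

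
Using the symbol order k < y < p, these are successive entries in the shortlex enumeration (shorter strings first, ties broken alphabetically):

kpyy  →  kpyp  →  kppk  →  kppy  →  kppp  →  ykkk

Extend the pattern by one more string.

ykky

The successor of ykkk increments the rightmost position that isn't already p and resets every position after it to k.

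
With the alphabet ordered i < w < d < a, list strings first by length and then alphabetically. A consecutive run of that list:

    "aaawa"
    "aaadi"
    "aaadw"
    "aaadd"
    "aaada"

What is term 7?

Advancing 2 positions from aaada through aaada → aaaai reaches term 7.

aaaaw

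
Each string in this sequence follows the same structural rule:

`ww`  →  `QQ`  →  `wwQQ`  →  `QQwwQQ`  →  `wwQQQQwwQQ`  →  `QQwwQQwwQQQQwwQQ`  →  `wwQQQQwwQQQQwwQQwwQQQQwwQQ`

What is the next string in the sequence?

QQwwQQwwQQQQwwQQwwQQQQwwQQQQwwQQwwQQQQwwQQ

This is a Fibonacci-style word recurrence s(k) = s(k−2)·s(k−1): e.g. ww·QQ = wwQQ.
So term 8 is QQwwQQwwQQQQwwQQ·wwQQQQwwQQQQwwQQwwQQQQwwQQ.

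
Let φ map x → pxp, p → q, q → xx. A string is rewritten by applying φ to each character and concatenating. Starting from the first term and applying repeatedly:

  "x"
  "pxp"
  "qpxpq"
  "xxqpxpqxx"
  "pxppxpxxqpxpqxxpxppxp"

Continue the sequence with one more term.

qpxpqqpxpqpxppxpxxqpxpqxxpxppxpqpxpqqpxpq

φ(pxppxpxxqpxpqxxpxppxp) expands symbol-by-symbol to q pxp q q pxp q pxp pxp xx q pxp q xx pxp pxp q pxp q q pxp q; joining the 21 pieces gives the next term.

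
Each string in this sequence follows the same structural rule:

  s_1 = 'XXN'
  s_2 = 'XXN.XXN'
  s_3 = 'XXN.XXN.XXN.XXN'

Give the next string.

Each string is two copies of the previous one joined by '.'.
One more doubling of XXN.XXN.XXN.XXN gives the answer.

XXN.XXN.XXN.XXN.XXN.XXN.XXN.XXN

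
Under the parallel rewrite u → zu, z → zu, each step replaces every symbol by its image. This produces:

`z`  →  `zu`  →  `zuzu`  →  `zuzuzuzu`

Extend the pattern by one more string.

zuzuzuzuzuzuzuzu

Apply φ to zuzuzuzu symbol by symbol: z→zu, u→zu, z→zu, u→zu, z→zu, u→zu, z→zu, u→zu; joined: zu zu zu zu zu zu zu zu.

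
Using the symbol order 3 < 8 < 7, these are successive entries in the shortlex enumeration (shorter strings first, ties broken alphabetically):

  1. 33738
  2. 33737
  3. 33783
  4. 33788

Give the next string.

The successor of 33788 increments the rightmost position that isn't already 7 and resets every position after it to 3.

33787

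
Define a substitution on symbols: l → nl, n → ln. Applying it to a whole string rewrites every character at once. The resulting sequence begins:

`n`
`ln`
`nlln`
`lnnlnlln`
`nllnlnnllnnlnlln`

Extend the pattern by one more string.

φ(nllnlnnllnnlnlln) expands symbol-by-symbol to ln nl nl ln nl ln ln nl nl ln ln nl ln nl nl ln; joining the 16 pieces gives the next term.

lnnlnllnnllnlnnlnllnlnnllnnlnlln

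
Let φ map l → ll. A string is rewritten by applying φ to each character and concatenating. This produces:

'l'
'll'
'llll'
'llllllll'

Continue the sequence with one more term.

Apply φ to llllllll symbol by symbol: l→ll, l→ll, l→ll, l→ll, l→ll, l→ll, l→ll, l→ll; joined: ll ll ll ll ll ll ll ll.

llllllllllllllll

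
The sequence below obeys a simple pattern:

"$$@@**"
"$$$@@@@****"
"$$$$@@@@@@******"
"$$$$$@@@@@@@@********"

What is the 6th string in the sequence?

$$$$$$$@@@@@@@@@@@@************

Term n consists of n+1 $'s, followed by 2n @'s, followed by 2n *'s (n = 1, 2, …).
At n = 6 the blocks have lengths 7, 12, 12.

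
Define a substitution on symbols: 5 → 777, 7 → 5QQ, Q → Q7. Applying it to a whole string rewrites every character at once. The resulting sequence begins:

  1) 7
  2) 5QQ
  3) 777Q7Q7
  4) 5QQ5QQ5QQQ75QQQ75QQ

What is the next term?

Replace each of the 19 characters of 5QQ5QQ5QQQ75QQQ75QQ in place — 777 Q7 Q7 777 Q7 Q7 777 Q7 Q7 Q7 5QQ 777 Q7 Q7 Q7 5QQ 777 Q7 Q7 — and concatenate.

777Q7Q7777Q7Q7777Q7Q7Q75QQ777Q7Q7Q75QQ777Q7Q7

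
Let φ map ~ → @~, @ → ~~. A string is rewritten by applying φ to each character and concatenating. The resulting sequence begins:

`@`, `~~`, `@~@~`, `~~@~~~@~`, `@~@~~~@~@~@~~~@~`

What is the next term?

~~@~~~@~@~@~~~@~~~@~~~@~@~@~~~@~

φ(@~@~~~@~@~@~~~@~) expands symbol-by-symbol to ~~ @~ ~~ @~ @~ @~ ~~ @~ ~~ @~ ~~ @~ @~ @~ ~~ @~; joining the 16 pieces gives the next term.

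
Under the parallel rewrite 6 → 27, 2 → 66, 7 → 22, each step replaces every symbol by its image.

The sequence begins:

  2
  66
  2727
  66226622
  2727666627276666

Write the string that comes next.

66226622272727276622662227272727

φ(2727666627276666) expands symbol-by-symbol to 66 22 66 22 27 27 27 27 66 22 66 22 27 27 27 27; joining the 16 pieces gives the next term.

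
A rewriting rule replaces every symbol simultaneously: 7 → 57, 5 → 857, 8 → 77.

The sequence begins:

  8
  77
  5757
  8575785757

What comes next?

778575785757778575785757

Apply φ to 8575785757 symbol by symbol: 8→77, 5→857, 7→57, 5→857, 7→57, 8→77, 5→857, 7→57, 5→857, 7→57; joined: 77 857 57 857 57 77 857 57 857 57.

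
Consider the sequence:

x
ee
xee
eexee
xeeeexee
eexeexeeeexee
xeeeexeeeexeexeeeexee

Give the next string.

eexeexeeeexeexeeeexeeeexeexeeeexee

From term 3 onward, concatenate the second-to-last term with the last: x·ee = xee, ee·xee = eexee, …
Continuing: eexeexeeeexee · xeeeexeeeexeexeeeexee gives term 8.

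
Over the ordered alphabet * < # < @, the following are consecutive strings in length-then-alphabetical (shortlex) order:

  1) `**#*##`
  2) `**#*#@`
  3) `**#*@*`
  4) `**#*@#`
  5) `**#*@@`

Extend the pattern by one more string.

The successor of **#*@@ increments the rightmost position that isn't already @ and resets every position after it to *.

**##**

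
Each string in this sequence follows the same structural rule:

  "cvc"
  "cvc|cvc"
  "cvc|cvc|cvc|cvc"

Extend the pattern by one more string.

s(k+1) = s(k)·|·s(k) — each term doubles the last with '|' between the halves.
Doubling cvc|cvc|cvc|cvc with '|' between the halves:

cvc|cvc|cvc|cvc|cvc|cvc|cvc|cvc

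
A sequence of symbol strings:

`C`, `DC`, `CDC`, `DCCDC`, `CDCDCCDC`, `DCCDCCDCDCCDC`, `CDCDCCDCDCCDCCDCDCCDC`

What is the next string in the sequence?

This is a Fibonacci-style word recurrence s(k) = s(k−2)·s(k−1): e.g. C·DC = CDC.
Continuing: DCCDCCDCDCCDC · CDCDCCDCDCCDCCDCDCCDC gives term 8.

DCCDCCDCDCCDCCDCDCCDCDCCDCCDCDCCDC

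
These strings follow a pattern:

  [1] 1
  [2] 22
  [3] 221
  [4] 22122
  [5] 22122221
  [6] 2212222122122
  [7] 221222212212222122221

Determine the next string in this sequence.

From term 3 onward, concatenate the last term with the second-to-last: 22·1 = 221, 221·22 = 22122, …
The next term joins 221222212212222122221 and 2212222122122.

2212222122122221222212212222122122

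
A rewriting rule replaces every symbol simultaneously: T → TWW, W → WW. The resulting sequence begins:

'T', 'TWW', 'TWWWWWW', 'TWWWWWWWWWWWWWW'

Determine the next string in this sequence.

TWWWWWWWWWWWWWWWWWWWWWWWWWWWWWW

Replace each of the 15 characters of TWWWWWWWWWWWWWW in place — TWW WW WW WW WW WW WW WW WW WW WW WW WW WW WW — and concatenate.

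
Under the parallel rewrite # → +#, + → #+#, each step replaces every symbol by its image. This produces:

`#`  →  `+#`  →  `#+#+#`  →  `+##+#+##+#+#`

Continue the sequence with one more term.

#+#+#+##+#+##+#+#+##+#+##+#+#

Rewriting each symbol of +##+#+##+#+#: +→#+#, #→+#, #→+#, +→#+#, #→+#, +→#+#, #→+#, #→+#, +→#+#, #→+#, +→#+#, #→+#, which concatenates to #+# +# +# #+# +# #+# +# +# #+# +# #+# +#.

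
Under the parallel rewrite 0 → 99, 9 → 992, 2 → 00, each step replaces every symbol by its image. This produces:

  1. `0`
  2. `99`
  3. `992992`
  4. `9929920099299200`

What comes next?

Rewriting the 16 symbols of 9929920099299200 one by one yields 992 992 00 992 992 00 99 99 992 992 00 992 992 00 99 99; concatenated:

9929920099299200999999299200992992009999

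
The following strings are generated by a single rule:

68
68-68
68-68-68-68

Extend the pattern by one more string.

Each string is two copies of the previous one joined by '-'.
One more doubling of 68-68-68-68 gives the answer.

68-68-68-68-68-68-68-68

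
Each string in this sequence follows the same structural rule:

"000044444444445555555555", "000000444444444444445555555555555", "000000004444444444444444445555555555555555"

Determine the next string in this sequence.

Term n consists of 2n-2 0's, followed by 4n-2 4's, followed by 3n+1 5's, where the shown terms are n = 3, 4, 5.
For the next term, n = 6, so the run lengths are 10, 22, 19.

000000000044444444444444444444445555555555555555555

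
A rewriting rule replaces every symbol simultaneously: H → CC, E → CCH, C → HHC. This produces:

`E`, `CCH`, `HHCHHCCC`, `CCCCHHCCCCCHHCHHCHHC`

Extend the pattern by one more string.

HHCHHCHHCHHCCCCCHHCHHCHHCHHCHHCCCCCHHCCCCCHHCCCCCHHC

Replace each of the 20 characters of CCCCHHCCCCCHHCHHCHHC in place — HHC HHC HHC HHC CC CC HHC HHC HHC HHC HHC CC CC HHC CC CC HHC CC CC HHC — and concatenate.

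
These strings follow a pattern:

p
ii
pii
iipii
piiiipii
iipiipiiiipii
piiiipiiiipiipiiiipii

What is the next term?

From term 3 onward, concatenate the second-to-last term with the last: p·ii = pii, ii·pii = iipii, …
So term 8 is iipiipiiiipii·piiiipiiiipiipiiiipii.

iipiipiiiipiipiiiipiiiipiipiiiipii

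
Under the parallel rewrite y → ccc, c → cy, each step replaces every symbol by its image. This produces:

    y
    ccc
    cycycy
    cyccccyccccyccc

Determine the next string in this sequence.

cyccccycycycyccccycycycyccccycycy

φ(cyccccyccccyccc) expands symbol-by-symbol to cy ccc cy cy cy cy ccc cy cy cy cy ccc cy cy cy; joining the 15 pieces gives the next term.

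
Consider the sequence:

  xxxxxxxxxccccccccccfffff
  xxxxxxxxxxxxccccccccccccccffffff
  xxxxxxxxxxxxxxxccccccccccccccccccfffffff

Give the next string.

xxxxxxxxxxxxxxxxxxccccccccccccccccccccccffffffff

The n-th term is 3n x's then 4n-2 c's then n+2 f's, where the shown terms are n = 3, 4, 5.
Setting n = 6 gives 18, 22, 8 characters in each block.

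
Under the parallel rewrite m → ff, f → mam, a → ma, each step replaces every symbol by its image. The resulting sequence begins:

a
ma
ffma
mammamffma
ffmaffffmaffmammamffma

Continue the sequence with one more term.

Replace each of the 22 characters of ffmaffffmaffmammamffma in place — mam mam ff ma mam mam mam mam ff ma mam mam ff ma ff ff ma ff mam mam ff ma — and concatenate.

mammamffmamammammammamffmamammamffmaffffmaffmammamffma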